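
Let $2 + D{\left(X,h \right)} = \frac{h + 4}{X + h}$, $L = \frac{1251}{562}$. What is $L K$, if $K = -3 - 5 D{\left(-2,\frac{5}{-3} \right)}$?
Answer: $\frac{70056}{3091} \approx 22.665$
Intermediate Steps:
$L = \frac{1251}{562}$ ($L = 1251 \cdot \frac{1}{562} = \frac{1251}{562} \approx 2.226$)
$D{\left(X,h \right)} = -2 + \frac{4 + h}{X + h}$ ($D{\left(X,h \right)} = -2 + \frac{h + 4}{X + h} = -2 + \frac{4 + h}{X + h}$)
$K = \frac{112}{11}$ ($K = -3 - 5 \frac{4 - \frac{5}{-3} - -4}{-2 + \frac{5}{-3}} = -3 - 5 \frac{4 - 5 \left(- \frac{1}{3}\right) + 4}{-2 + 5 \left(- \frac{1}{3}\right)} = -3 - 5 \frac{4 - - \frac{5}{3} + 4}{-2 - \frac{5}{3}} = -3 - 5 \frac{4 + \frac{5}{3} + 4}{- \frac{11}{3}} = -3 - 5 \left(\left(- \frac{3}{11}\right) \frac{29}{3}\right) = -3 - - \frac{145}{11} = -3 + \frac{145}{11} = \frac{112}{11} \approx 10.182$)
$L K = \frac{1251}{562} \cdot \frac{112}{11} = \frac{70056}{3091}$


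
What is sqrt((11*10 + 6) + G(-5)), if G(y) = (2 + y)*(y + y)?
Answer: sqrt(146) ≈ 12.083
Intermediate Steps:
G(y) = 2*y*(2 + y) (G(y) = (2 + y)*(2*y) = 2*y*(2 + y))
sqrt((11*10 + 6) + G(-5)) = sqrt((11*10 + 6) + 2*(-5)*(2 - 5)) = sqrt((110 + 6) + 2*(-5)*(-3)) = sqrt(116 + 30) = sqrt(146)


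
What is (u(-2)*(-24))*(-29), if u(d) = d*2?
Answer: -2784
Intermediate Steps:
u(d) = 2*d
(u(-2)*(-24))*(-29) = ((2*(-2))*(-24))*(-29) = -4*(-24)*(-29) = 96*(-29) = -2784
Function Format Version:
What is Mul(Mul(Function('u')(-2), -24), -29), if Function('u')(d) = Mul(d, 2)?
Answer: -2784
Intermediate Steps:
Function('u')(d) = Mul(2, d)
Mul(Mul(Function('u')(-2), -24), -29) = Mul(Mul(Mul(2, -2), -24), -29) = Mul(Mul(-4, -24), -29) = Mul(96, -29) = -2784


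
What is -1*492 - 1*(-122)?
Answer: -370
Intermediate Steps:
-1*492 - 1*(-122) = -492 + 122 = -370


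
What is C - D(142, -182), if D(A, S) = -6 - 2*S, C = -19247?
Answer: -19605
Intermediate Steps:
C - D(142, -182) = -19247 - (-6 - 2*(-182)) = -19247 - (-6 + 364) = -19247 - 1*358 = -19247 - 358 = -19605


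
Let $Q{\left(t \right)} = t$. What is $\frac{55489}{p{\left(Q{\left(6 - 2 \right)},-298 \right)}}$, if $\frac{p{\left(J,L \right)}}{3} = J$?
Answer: $\frac{55489}{12} \approx 4624.1$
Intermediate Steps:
$p{\left(J,L \right)} = 3 J$
$\frac{55489}{p{\left(Q{\left(6 - 2 \right)},-298 \right)}} = \frac{55489}{3 \left(6 - 2\right)} = \frac{55489}{3 \cdot 4} = \frac{55489}{12}$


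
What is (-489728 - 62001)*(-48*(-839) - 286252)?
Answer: 135714299420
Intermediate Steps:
(-489728 - 62001)*(-48*(-839) - 286252) = -551729*(40272 - 286252) = -551729*(-245980) = 135714299420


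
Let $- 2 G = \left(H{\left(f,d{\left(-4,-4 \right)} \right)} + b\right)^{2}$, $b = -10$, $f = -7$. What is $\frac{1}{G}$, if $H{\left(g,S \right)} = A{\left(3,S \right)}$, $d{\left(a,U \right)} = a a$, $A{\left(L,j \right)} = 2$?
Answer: $- \frac{1}{32} \approx -0.03125$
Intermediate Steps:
$d{\left(a,U \right)} = a^{2}$
$H{\left(g,S \right)} = 2$
$G = -32$ ($G = - \frac{\left(2 - 10\right)^{2}}{2} = - \frac{\left(-8\right)^{2}}{2} = \left(- \frac{1}{2}\right) 64 = -32$)
$\frac{1}{G} = \frac{1}{-32} = - \frac{1}{32}$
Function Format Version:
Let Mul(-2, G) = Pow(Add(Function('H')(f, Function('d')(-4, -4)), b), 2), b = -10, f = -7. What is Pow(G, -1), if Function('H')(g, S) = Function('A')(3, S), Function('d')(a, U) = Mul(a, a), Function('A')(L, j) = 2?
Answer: Rational(-1, 32) ≈ -0.031250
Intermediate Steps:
Function('d')(a, U) = Pow(a, 2)
Function('H')(g, S) = 2
G = -32 (G = Mul(Rational(-1, 2), Pow(Add(2, -10), 2)) = Mul(Rational(-1, 2), Pow(-8, 2)) = Mul(Rational(-1, 2), 64) = -32)
Pow(G, -1) = Pow(-32, -1) = Rational(-1, 32)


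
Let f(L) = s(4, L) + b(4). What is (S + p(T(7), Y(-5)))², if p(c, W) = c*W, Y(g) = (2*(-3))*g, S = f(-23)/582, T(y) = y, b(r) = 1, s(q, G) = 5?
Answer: 414977641/9409 ≈ 44104.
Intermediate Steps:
f(L) = 6 (f(L) = 5 + 1 = 6)
S = 1/97 (S = 6/582 = 6*(1/582) = 1/97 ≈ 0.010309)
Y(g) = -6*g
p(c, W) = W*c
(S + p(T(7), Y(-5)))² = (1/97 - 6*(-5)*7)² = (1/97 + 30*7)² = (1/97 + 210)² = (20371/97)² = 414977641/9409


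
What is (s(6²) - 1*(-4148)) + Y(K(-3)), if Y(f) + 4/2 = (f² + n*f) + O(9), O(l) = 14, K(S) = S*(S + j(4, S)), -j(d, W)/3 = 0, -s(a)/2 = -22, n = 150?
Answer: 5635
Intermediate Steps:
s(a) = 44 (s(a) = -2*(-22) = 44)
j(d, W) = 0 (j(d, W) = -3*0 = 0)
K(S) = S² (K(S) = S*(S + 0) = S*S = S²)
Y(f) = 12 + f² + 150*f (Y(f) = -2 + ((f² + 150*f) + 14) = -2 + (14 + f² + 150*f) = 12 + f² + 150*f)
(s(6²) - 1*(-4148)) + Y(K(-3)) = (44 - 1*(-4148)) + (12 + ((-3)²)² + 150*(-3)²) = (44 + 4148) + (12 + 9² + 150*9) = 4192 + (12 + 81 + 1350) = 4192 + 1443 = 5635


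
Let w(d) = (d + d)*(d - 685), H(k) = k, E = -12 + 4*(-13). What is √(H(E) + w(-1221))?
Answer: 2*√1163597 ≈ 2157.4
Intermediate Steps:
E = -64 (E = -12 - 52 = -64)
w(d) = 2*d*(-685 + d) (w(d) = (2*d)*(-685 + d) = 2*d*(-685 + d))
√(H(E) + w(-1221)) = √(-64 + 2*(-1221)*(-685 - 1221)) = √(-64 + 2*(-1221)*(-1906)) = √(-64 + 4654452) = √4654388 = 2*√1163597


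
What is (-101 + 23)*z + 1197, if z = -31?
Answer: 3615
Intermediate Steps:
(-101 + 23)*z + 1197 = (-101 + 23)*(-31) + 1197 = -78*(-31) + 1197 = 2418 + 1197 = 3615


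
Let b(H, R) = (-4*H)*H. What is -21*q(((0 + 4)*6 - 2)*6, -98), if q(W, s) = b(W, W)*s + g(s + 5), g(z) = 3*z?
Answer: -143428509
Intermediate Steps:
b(H, R) = -4*H**2
q(W, s) = 15 + 3*s - 4*s*W**2 (q(W, s) = (-4*W**2)*s + 3*(s + 5) = -4*s*W**2 + 3*(5 + s) = -4*s*W**2 + (15 + 3*s) = 15 + 3*s - 4*s*W**2)
-21*q(((0 + 4)*6 - 2)*6, -98) = -21*(15 + 3*(-98) - 4*(-98)*(((0 + 4)*6 - 2)*6)**2) = -21*(15 - 294 - 4*(-98)*((4*6 - 2)*6)**2) = -21*(15 - 294 - 4*(-98)*((24 - 2)*6)**2) = -21*(15 - 294 - 4*(-98)*(22*6)**2) = -21*(15 - 294 - 4*(-98)*132**2) = -21*(15 - 294 - 4*(-98)*17424) = -21*(15 - 294 + 6830208) = -21*6829929 = -143428509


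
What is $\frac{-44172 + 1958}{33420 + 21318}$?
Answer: $- \frac{21107}{27369} \approx -0.7712$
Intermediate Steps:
$\frac{-44172 + 1958}{33420 + 21318} = - \frac{42214}{54738} = \left(-42214\right) \frac{1}{54738} = - \frac{21107}{27369}$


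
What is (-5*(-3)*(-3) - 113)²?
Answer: 24964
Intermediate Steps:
(-5*(-3)*(-3) - 113)² = (15*(-3) - 113)² = (-45 - 113)² = (-158)² = 24964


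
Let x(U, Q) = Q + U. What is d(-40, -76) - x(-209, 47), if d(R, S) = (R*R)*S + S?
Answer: -121514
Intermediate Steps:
d(R, S) = S + S*R² (d(R, S) = R²*S + S = S*R² + S = S + S*R²)
d(-40, -76) - x(-209, 47) = -76*(1 + (-40)²) - (47 - 209) = -76*(1 + 1600) - 1*(-162) = -76*1601 + 162 = -121676 + 162 = -121514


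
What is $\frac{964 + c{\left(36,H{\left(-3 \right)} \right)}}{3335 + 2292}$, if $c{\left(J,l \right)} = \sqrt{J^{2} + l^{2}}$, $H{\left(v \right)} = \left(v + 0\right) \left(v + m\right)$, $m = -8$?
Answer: $\frac{964}{5627} + \frac{3 \sqrt{265}}{5627} \approx 0.18$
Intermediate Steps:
$H{\left(v \right)} = v \left(-8 + v\right)$ ($H{\left(v \right)} = \left(v + 0\right) \left(v - 8\right) = v \left(-8 + v\right)$)
$\frac{964 + c{\left(36,H{\left(-3 \right)} \right)}}{3335 + 2292} = \frac{964 + \sqrt{36^{2} + \left(- 3 \left(-8 - 3\right)\right)^{2}}}{3335 + 2292} = \frac{964 + \sqrt{1296 + \left(\left(-3\right) \left(-11\right)\right)^{2}}}{5627} = \left(964 + \sqrt{1296 + 33^{2}}\right) \frac{1}{5627} = \left(964 + \sqrt{1296 + 1089}\right) \frac{1}{5627} = \left(964 + \sqrt{2385}\right) \frac{1}{5627} = \left(964 + 3 \sqrt{265}\right) \frac{1}{5627} = \frac{964}{5627} + \frac{3 \sqrt{265}}{5627}$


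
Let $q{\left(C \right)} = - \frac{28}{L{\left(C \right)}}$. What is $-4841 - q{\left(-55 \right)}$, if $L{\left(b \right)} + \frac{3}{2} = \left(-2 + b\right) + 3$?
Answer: $- \frac{537407}{111} \approx -4841.5$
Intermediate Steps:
$L{\left(b \right)} = - \frac{1}{2} + b$ ($L{\left(b \right)} = - \frac{3}{2} + \left(\left(-2 + b\right) + 3\right) = - \frac{3}{2} + \left(1 + b\right) = - \frac{1}{2} + b$)
$q{\left(C \right)} = - \frac{28}{- \frac{1}{2} + C}$
$-4841 - q{\left(-55 \right)} = -4841 - - \frac{56}{-1 + 2 \left(-55\right)} = -4841 - - \frac{56}{-1 - 110} = -4841 - - \frac{56}{-111} = -4841 - \left(-56\right) \left(- \frac{1}{111}\right) = -4841 - \frac{56}{111} = - \frac{537407}{111}$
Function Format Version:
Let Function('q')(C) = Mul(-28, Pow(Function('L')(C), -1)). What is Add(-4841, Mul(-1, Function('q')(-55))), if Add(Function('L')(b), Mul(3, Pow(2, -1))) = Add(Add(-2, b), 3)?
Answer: Rational(-537407, 111) ≈ -4841.5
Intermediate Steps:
Function('L')(b) = Add(Rational(-1, 2), b) (Function('L')(b) = Add(Rational(-3, 2), Add(Add(-2, b), 3)) = Add(Rational(-3, 2), Add(1, b)) = Add(Rational(-1, 2), b))
Function('q')(C) = Mul(-28, Pow(Add(Rational(-1, 2), C), -1))
Add(-4841, Mul(-1, Function('q')(-55))) = Add(-4841, Mul(-1, Mul(-56, Pow(Add(-1, Mul(2, -55)), -1)))) = Add(-4841, Mul(-1, Mul(-56, Pow(Add(-1, -110), -1)))) = Add(-4841, Mul(-1, Mul(-56, Pow(-111, -1)))) = Add(-4841, Mul(-1, Mul(-56, Rational(-1, 111)))) = Add(-4841, Mul(-1, Rational(56, 111))) = Add(-4841, Rational(-56, 111)) = Rational(-537407, 111)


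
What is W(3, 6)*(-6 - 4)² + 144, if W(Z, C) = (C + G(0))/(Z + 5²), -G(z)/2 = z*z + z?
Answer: 1158/7 ≈ 165.43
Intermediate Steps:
G(z) = -2*z - 2*z² (G(z) = -2*(z*z + z) = -2*(z² + z) = -2*(z + z²) = -2*z - 2*z²)
W(Z, C) = C/(25 + Z) (W(Z, C) = (C - 2*0*(1 + 0))/(Z + 5²) = (C - 2*0*1)/(Z + 25) = (C + 0)/(25 + Z) = C/(25 + Z))
W(3, 6)*(-6 - 4)² + 144 = (6/(25 + 3))*(-6 - 4)² + 144 = (6/28)*(-10)² + 144 = (6*(1/28))*100 + 144 = (3/14)*100 + 144 = 150/7 + 144 = 1158/7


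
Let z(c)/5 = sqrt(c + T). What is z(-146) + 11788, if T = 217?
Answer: 11788 + 5*sqrt(71) ≈ 11830.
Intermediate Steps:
z(c) = 5*sqrt(217 + c) (z(c) = 5*sqrt(c + 217) = 5*sqrt(217 + c))
z(-146) + 11788 = 5*sqrt(217 - 146) + 11788 = 5*sqrt(71) + 11788 = 11788 + 5*sqrt(71)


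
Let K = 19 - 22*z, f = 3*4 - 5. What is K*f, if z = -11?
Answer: 1827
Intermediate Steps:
f = 7 (f = 12 - 5 = 7)
K = 261 (K = 19 - 22*(-11) = 19 + 242 = 261)
K*f = 261*7 = 1827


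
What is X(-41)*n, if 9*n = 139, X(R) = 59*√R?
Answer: 8201*I*√41/9 ≈ 5834.7*I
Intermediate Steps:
n = 139/9 (n = (⅑)*139 = 139/9 ≈ 15.444)
X(-41)*n = (59*√(-41))*(139/9) = (59*(I*√41))*(139/9) = (59*I*√41)*(139/9) = 8201*I*√41/9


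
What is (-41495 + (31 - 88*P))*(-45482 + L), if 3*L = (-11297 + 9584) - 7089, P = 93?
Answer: 2403757568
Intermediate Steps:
L = -2934 (L = ((-11297 + 9584) - 7089)/3 = (-1713 - 7089)/3 = (1/3)*(-8802) = -2934)
(-41495 + (31 - 88*P))*(-45482 + L) = (-41495 + (31 - 88*93))*(-45482 - 2934) = (-41495 + (31 - 8184))*(-48416) = (-41495 - 8153)*(-48416) = -49648*(-48416) = 2403757568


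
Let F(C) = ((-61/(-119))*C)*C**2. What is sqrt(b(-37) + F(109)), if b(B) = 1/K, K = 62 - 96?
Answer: sqrt(37602460378)/238 ≈ 814.76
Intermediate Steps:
K = -34
F(C) = 61*C**3/119 (F(C) = ((-61*(-1/119))*C)*C**2 = (61*C/119)*C**2 = 61*C**3/119)
b(B) = -1/34 (b(B) = 1/(-34) = -1/34)
sqrt(b(-37) + F(109)) = sqrt(-1/34 + (61/119)*109**3) = sqrt(-1/34 + (61/119)*1295029) = sqrt(-1/34 + 78996769/119) = sqrt(157993531/238) = sqrt(37602460378)/238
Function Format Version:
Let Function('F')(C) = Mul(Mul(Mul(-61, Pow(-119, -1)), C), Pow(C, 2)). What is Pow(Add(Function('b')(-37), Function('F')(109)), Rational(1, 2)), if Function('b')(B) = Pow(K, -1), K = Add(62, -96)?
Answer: Mul(Rational(1, 238), Pow(37602460378, Rational(1, 2))) ≈ 814.76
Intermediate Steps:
K = -34
Function('F')(C) = Mul(Rational(61, 119), Pow(C, 3)) (Function('F')(C) = Mul(Mul(Mul(-61, Rational(-1, 119)), C), Pow(C, 2)) = Mul(Mul(Rational(61, 119), C), Pow(C, 2)) = Mul(Rational(61, 119), Pow(C, 3)))
Function('b')(B) = Rational(-1, 34) (Function('b')(B) = Pow(-34, -1) = Rational(-1, 34))
Pow(Add(Function('b')(-37), Function('F')(109)), Rational(1, 2)) = Pow(Add(Rational(-1, 34), Mul(Rational(61, 119), Pow(109, 3))), Rational(1, 2)) = Pow(Add(Rational(-1, 34), Mul(Rational(61, 119), 1295029)), Rational(1, 2)) = Pow(Add(Rational(-1, 34), Rational(78996769, 119)), Rational(1, 2)) = Pow(Rational(157993531, 238), Rational(1, 2)) = Mul(Rational(1, 238), Pow(37602460378, Rational(1, 2)))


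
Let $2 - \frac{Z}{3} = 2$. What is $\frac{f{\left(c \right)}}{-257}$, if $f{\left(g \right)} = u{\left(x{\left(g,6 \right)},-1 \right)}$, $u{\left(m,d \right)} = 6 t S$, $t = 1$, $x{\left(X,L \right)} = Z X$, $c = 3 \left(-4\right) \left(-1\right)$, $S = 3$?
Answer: $- \frac{18}{257} \approx -0.070039$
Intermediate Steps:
$Z = 0$ ($Z = 6 - 6 = 0$)
$c = 12$ ($c = \left(-12\right) \left(-1\right) = 12$)
$x{\left(X,L \right)} = 0$ ($x{\left(X,L \right)} = 0 X = 0$)
$u{\left(m,d \right)} = 18$ ($u{\left(m,d \right)} = 6 \cdot 1 \cdot 3 = 6 \cdot 3 = 18$)
$f{\left(g \right)} = 18$
$\frac{f{\left(c \right)}}{-257} = \frac{18}{-257} = 18 \left(- \frac{1}{257}\right) = - \frac{18}{257}$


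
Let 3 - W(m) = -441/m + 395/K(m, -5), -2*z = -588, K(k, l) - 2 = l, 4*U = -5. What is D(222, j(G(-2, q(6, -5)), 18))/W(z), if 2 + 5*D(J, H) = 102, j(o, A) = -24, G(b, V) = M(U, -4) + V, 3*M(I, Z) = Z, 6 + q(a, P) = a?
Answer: 120/817 ≈ 0.14688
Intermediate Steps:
U = -5/4 (U = (¼)*(-5) = -5/4 ≈ -1.2500)
q(a, P) = -6 + a
M(I, Z) = Z/3
G(b, V) = -4/3 + V (G(b, V) = (⅓)*(-4) + V = -4/3 + V)
D(J, H) = 20 (D(J, H) = -⅖ + (⅕)*102 = -⅖ + 102/5 = 20)
K(k, l) = 2 + l
z = 294 (z = -½*(-588) = 294)
W(m) = 404/3 + 441/m (W(m) = 3 - (-441/m + 395/(2 - 5)) = 3 - (-441/m + 395/(-3)) = 3 - (-441/m + 395*(-⅓)) = 3 - (-441/m - 395/3) = 3 - (-395/3 - 441/m) = 3 + (395/3 + 441/m) = 404/3 + 441/m)
D(222, j(G(-2, q(6, -5)), 18))/W(z) = 20/(404/3 + 441/294) = 20/(404/3 + 441*(1/294)) = 20/(404/3 + 3/2) = 20/(817/6) = 20*(6/817) = 120/817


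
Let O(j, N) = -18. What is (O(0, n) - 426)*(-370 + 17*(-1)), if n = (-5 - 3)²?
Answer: 171828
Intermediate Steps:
n = 64 (n = (-8)² = 64)
(O(0, n) - 426)*(-370 + 17*(-1)) = (-18 - 426)*(-370 + 17*(-1)) = -444*(-370 - 17) = -444*(-387) = 171828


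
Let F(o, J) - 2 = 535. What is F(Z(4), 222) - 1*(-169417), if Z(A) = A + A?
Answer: 169954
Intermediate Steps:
Z(A) = 2*A
F(o, J) = 537 (F(o, J) = 2 + 535 = 537)
F(Z(4), 222) - 1*(-169417) = 537 - 1*(-169417) = 537 + 169417 = 169954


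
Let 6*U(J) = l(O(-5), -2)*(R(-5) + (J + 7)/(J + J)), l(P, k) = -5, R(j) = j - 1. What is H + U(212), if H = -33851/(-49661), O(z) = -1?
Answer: 4172491/794576 ≈ 5.2512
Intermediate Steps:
H = 33851/49661 (H = -33851*(-1/49661) = 33851/49661 ≈ 0.68164)
R(j) = -1 + j
U(J) = 5 - 5*(7 + J)/(12*J) (U(J) = (-5*((-1 - 5) + (J + 7)/(J + J)))/6 = (-5*(-6 + (7 + J)/((2*J))))/6 = (-5*(-6 + (7 + J)*(1/(2*J))))/6 = (-5*(-6 + (7 + J)/(2*J)))/6 = (30 - 5*(7 + J)/(2*J))/6 = 5 - 5*(7 + J)/(12*J))
H + U(212) = 33851/49661 + (5/12)*(-7 + 11*212)/212 = 33851/49661 + (5/12)*(1/212)*(-7 + 2332) = 33851/49661 + (5/12)*(1/212)*2325 = 33851/49661 + 3875/848 = 4172491/794576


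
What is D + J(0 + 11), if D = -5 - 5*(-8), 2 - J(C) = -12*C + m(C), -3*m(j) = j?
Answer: 518/3 ≈ 172.67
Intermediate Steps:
m(j) = -j/3
J(C) = 2 + 37*C/3 (J(C) = 2 - (-12*C - C/3) = 2 - (-37)*C/3 = 2 + 37*C/3)
D = 35 (D = -5 + 40 = 35)
D + J(0 + 11) = 35 + (2 + 37*(0 + 11)/3) = 35 + (2 + (37/3)*11) = 35 + (2 + 407/3) = 35 + 413/3 = 518/3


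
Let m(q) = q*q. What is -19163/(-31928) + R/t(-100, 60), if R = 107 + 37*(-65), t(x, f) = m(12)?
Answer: -183883/11973 ≈ -15.358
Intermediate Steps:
m(q) = q²
t(x, f) = 144 (t(x, f) = 12² = 144)
R = -2298 (R = 107 - 2405 = -2298)
-19163/(-31928) + R/t(-100, 60) = -19163/(-31928) - 2298/144 = -19163*(-1/31928) - 2298*1/144 = 19163/31928 - 383/24 = -183883/11973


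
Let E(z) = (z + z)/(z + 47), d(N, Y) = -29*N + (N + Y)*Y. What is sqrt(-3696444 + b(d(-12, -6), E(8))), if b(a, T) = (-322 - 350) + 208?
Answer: 2*I*sqrt(924227) ≈ 1922.7*I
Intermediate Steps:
d(N, Y) = -29*N + Y*(N + Y)
E(z) = 2*z/(47 + z) (E(z) = (2*z)/(47 + z) = 2*z/(47 + z))
b(a, T) = -464 (b(a, T) = -672 + 208 = -464)
sqrt(-3696444 + b(d(-12, -6), E(8))) = sqrt(-3696444 - 464) = sqrt(-3696908) = 2*I*sqrt(924227)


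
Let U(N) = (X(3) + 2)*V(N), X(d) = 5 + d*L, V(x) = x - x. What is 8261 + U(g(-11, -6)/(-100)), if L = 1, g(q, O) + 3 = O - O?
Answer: 8261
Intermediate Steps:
g(q, O) = -3 (g(q, O) = -3 + (O - O) = -3 + 0 = -3)
V(x) = 0
X(d) = 5 + d (X(d) = 5 + d*1 = 5 + d)
U(N) = 0 (U(N) = ((5 + 3) + 2)*0 = (8 + 2)*0 = 10*0 = 0)
8261 + U(g(-11, -6)/(-100)) = 8261 + 0 = 8261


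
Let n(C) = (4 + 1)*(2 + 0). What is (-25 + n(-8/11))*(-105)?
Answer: 1575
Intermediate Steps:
n(C) = 10 (n(C) = 5*2 = 10)
(-25 + n(-8/11))*(-105) = (-25 + 10)*(-105) = -15*(-105) = 1575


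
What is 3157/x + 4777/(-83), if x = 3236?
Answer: -15196341/268588 ≈ -56.579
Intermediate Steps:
3157/x + 4777/(-83) = 3157/3236 + 4777/(-83) = 3157*(1/3236) + 4777*(-1/83) = 3157/3236 - 4777/83 = -15196341/268588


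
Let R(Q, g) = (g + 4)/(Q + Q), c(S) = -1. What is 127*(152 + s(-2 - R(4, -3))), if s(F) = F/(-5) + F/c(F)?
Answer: 392557/20 ≈ 19628.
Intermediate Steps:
R(Q, g) = (4 + g)/(2*Q) (R(Q, g) = (4 + g)/((2*Q)) = (4 + g)*(1/(2*Q)) = (4 + g)/(2*Q))
s(F) = -6*F/5 (s(F) = F/(-5) + F/(-1) = F*(-⅕) + F*(-1) = -F/5 - F = -6*F/5)
127*(152 + s(-2 - R(4, -3))) = 127*(152 - 6*(-2 - (4 - 3)/(2*4))/5) = 127*(152 - 6*(-2 - 1/(2*4))/5) = 127*(152 - 6*(-2 - 1*⅛)/5) = 127*(152 - 6*(-2 - ⅛)/5) = 127*(152 - 6/5*(-17/8)) = 127*(152 + 51/20) = 127*(3091/20) = 392557/20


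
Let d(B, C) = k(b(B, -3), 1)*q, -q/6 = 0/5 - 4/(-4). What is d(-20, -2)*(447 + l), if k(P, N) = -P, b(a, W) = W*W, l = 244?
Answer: 37314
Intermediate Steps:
b(a, W) = W²
q = -6 (q = -6*(0/5 - 4/(-4)) = -6*(0*(⅕) - 4*(-¼)) = -6*(0 + 1) = -6*1 = -6)
d(B, C) = 54 (d(B, C) = -1*(-3)²*(-6) = -1*9*(-6) = -9*(-6) = 54)
d(-20, -2)*(447 + l) = 54*(447 + 244) = 54*691 = 37314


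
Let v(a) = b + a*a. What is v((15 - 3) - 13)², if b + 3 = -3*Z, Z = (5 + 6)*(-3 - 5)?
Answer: 68644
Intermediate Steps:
Z = -88 (Z = 11*(-8) = -88)
b = 261 (b = -3 - 3*(-88) = -3 + 264 = 261)
v(a) = 261 + a² (v(a) = 261 + a*a = 261 + a²)
v((15 - 3) - 13)² = (261 + ((15 - 3) - 13)²)² = (261 + (12 - 13)²)² = (261 + (-1)²)² = (261 + 1)² = 262² = 68644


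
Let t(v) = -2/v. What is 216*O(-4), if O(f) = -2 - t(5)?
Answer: -1728/5 ≈ -345.60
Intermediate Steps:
O(f) = -8/5 (O(f) = -2 - (-2)/5 = -2 - 1*(-⅖) = -2 + ⅖ = -8/5)
216*O(-4) = 216*(-8/5) = -1728/5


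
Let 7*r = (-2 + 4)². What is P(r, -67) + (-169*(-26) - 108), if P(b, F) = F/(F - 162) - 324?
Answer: 907365/229 ≈ 3962.3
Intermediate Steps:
r = 4/7 (r = (-2 + 4)²/7 = (⅐)*2² = (⅐)*4 = 4/7 ≈ 0.57143)
P(b, F) = -324 + F/(-162 + F) (P(b, F) = F/(-162 + F) - 324 = -324 + F/(-162 + F))
P(r, -67) + (-169*(-26) - 108) = (52488 - 323*(-67))/(-162 - 67) + (-169*(-26) - 108) = (52488 + 21641)/(-229) + (4394 - 108) = -1/229*74129 + 4286 = -74129/229 + 4286 = 907365/229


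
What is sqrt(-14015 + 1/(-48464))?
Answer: I*sqrt(2057366348869)/12116 ≈ 118.39*I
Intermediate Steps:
sqrt(-14015 + 1/(-48464)) = sqrt(-14015 - 1/48464) = sqrt(-679222961/48464) = I*sqrt(2057366348869)/12116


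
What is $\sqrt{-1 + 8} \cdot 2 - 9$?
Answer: $-9 + 2 \sqrt{7} \approx -3.7085$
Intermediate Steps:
$\sqrt{-1 + 8} \cdot 2 - 9 = \sqrt{7} \cdot 2 - 9 = 2 \sqrt{7} - 9 = -9 + 2 \sqrt{7}$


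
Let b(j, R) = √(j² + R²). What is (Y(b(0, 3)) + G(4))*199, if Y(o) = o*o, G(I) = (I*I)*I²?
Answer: 52735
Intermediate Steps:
G(I) = I⁴ (G(I) = I²*I² = I⁴)
b(j, R) = √(R² + j²)
Y(o) = o²
(Y(b(0, 3)) + G(4))*199 = ((√(3² + 0²))² + 4⁴)*199 = ((√(9 + 0))² + 256)*199 = ((√9)² + 256)*199 = (3² + 256)*199 = (9 + 256)*199 = 265*199 = 52735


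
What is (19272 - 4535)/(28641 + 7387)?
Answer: 14737/36028 ≈ 0.40904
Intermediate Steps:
(19272 - 4535)/(28641 + 7387) = 14737/36028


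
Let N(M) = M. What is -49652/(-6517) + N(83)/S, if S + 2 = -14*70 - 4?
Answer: 48415961/6425762 ≈ 7.5347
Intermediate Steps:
S = -986 (S = -2 + (-14*70 - 4) = -2 + (-980 - 4) = -2 - 984 = -986)
-49652/(-6517) + N(83)/S = -49652/(-6517) + 83/(-986) = -49652*(-1/6517) + 83*(-1/986) = 49652/6517 - 83/986 = 48415961/6425762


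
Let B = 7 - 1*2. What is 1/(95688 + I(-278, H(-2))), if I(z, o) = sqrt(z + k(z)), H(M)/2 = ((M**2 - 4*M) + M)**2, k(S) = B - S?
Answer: 95688/9156193339 - sqrt(5)/9156193339 ≈ 1.0450e-5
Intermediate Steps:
B = 5 (B = 7 - 2 = 5)
k(S) = 5 - S
H(M) = 2*(M**2 - 3*M)**2 (H(M) = 2*((M**2 - 4*M) + M)**2 = 2*(M**2 - 3*M)**2)
I(z, o) = sqrt(5) (I(z, o) = sqrt(z + (5 - z)) = sqrt(5))
1/(95688 + I(-278, H(-2))) = 1/(95688 + sqrt(5))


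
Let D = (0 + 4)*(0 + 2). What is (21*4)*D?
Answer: 672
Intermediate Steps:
D = 8 (D = 4*2 = 8)
(21*4)*D = (21*4)*8 = 84*8 = 672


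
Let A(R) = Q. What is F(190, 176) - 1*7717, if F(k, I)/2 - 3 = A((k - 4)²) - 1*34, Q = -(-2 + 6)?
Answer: -7787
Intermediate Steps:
Q = -4 (Q = -1*4 = -4)
A(R) = -4
F(k, I) = -70 (F(k, I) = 6 + 2*(-4 - 1*34) = 6 + 2*(-4 - 34) = 6 + 2*(-38) = 6 - 76 = -70)
F(190, 176) - 1*7717 = -70 - 1*7717 = -70 - 7717 = -7787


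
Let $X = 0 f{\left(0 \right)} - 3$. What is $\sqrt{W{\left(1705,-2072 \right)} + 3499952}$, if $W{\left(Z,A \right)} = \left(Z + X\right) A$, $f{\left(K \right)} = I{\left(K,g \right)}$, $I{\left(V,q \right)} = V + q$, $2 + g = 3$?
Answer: $4 i \sqrt{1662} \approx 163.07 i$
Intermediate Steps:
$g = 1$ ($g = -2 + 3 = 1$)
$f{\left(K \right)} = 1 + K$ ($f{\left(K \right)} = K + 1 = 1 + K$)
$X = -3$ ($X = 0 \left(1 + 0\right) - 3 = 0 \cdot 1 - 3 = 0 - 3 = -3$)
$W{\left(Z,A \right)} = A \left(-3 + Z\right)$ ($W{\left(Z,A \right)} = \left(Z - 3\right) A = \left(-3 + Z\right) A = A \left(-3 + Z\right)$)
$\sqrt{W{\left(1705,-2072 \right)} + 3499952} = \sqrt{- 2072 \left(-3 + 1705\right) + 3499952} = \sqrt{\left(-2072\right) 1702 + 3499952} = \sqrt{-3526544 + 3499952} = \sqrt{-26592} = 4 i \sqrt{1662}$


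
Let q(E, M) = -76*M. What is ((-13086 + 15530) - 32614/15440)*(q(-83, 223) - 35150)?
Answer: -491059415277/3860 ≈ -1.2722e+8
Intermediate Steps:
((-13086 + 15530) - 32614/15440)*(q(-83, 223) - 35150) = ((-13086 + 15530) - 32614/15440)*(-76*223 - 35150) = (2444 - 32614*1/15440)*(-16948 - 35150) = (2444 - 16307/7720)*(-52098) = (18851373/7720)*(-52098) = -491059415277/3860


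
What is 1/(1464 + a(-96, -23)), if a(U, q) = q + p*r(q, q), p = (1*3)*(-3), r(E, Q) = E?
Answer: 1/1648 ≈ 0.00060680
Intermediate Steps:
p = -9 (p = 3*(-3) = -9)
a(U, q) = -8*q (a(U, q) = q - 9*q = -8*q)
1/(1464 + a(-96, -23)) = 1/(1464 - 8*(-23)) = 1/(1464 + 184) = 1/1648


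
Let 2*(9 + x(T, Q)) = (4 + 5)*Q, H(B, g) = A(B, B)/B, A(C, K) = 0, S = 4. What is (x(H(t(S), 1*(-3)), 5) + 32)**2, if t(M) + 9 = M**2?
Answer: 8281/4 ≈ 2070.3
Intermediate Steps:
t(M) = -9 + M**2
H(B, g) = 0 (H(B, g) = 0/B = 0)
x(T, Q) = -9 + 9*Q/2 (x(T, Q) = -9 + ((4 + 5)*Q)/2 = -9 + (9*Q)/2 = -9 + 9*Q/2)
(x(H(t(S), 1*(-3)), 5) + 32)**2 = ((-9 + (9/2)*5) + 32)**2 = ((-9 + 45/2) + 32)**2 = (27/2 + 32)**2 = (91/2)**2 = 8281/4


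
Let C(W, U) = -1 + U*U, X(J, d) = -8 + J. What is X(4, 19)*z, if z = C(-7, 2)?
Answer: -12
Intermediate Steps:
C(W, U) = -1 + U²
z = 3 (z = -1 + 2² = -1 + 4 = 3)
X(4, 19)*z = (-8 + 4)*3 = -4*3 = -12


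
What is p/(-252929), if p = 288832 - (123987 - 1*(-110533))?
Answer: -1752/8159 ≈ -0.21473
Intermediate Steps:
p = 54312 (p = 288832 - (123987 + 110533) = 288832 - 1*234520 = 288832 - 234520 = 54312)
p/(-252929) = 54312/(-252929) = 54312*(-1/252929) = -1752/8159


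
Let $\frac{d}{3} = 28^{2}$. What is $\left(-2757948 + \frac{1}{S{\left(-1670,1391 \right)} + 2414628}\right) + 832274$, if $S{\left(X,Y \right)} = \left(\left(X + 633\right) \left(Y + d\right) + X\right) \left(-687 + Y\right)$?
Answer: $- \frac{5259652545202585}{2731330716} \approx -1.9257 \cdot 10^{6}$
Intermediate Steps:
$d = 2352$ ($d = 3 \cdot 28^{2} = 3 \cdot 784 = 2352$)
$S{\left(X,Y \right)} = \left(-687 + Y\right) \left(X + \left(633 + X\right) \left(2352 + Y\right)\right)$ ($S{\left(X,Y \right)} = \left(\left(X + 633\right) \left(Y + 2352\right) + X\right) \left(-687 + Y\right) = \left(\left(633 + X\right) \left(2352 + Y\right) + X\right) \left(-687 + Y\right) = \left(X + \left(633 + X\right) \left(2352 + Y\right)\right) \left(-687 + Y\right) = \left(-687 + Y\right) \left(X + \left(633 + X\right) \left(2352 + Y\right)\right)$)
$\left(-2757948 + \frac{1}{S{\left(-1670,1391 \right)} + 2414628}\right) + 832274 = \left(-2757948 + \frac{1}{\left(-1022816592 - -2699573370 + 633 \cdot 1391^{2} + 1053945 \cdot 1391 - 1670 \cdot 1391^{2} + 1666 \left(-1670\right) 1391\right) + 2414628}\right) + 832274 = \left(-2757948 + \frac{1}{\left(-1022816592 + 2699573370 + 633 \cdot 1934881 + 1466037495 - 3231251270 - 3870068020\right) + 2414628}\right) + 832274 = \left(-2757948 + \frac{1}{\left(-1022816592 + 2699573370 + 1224779673 + 1466037495 - 3231251270 - 3870068020\right) + 2414628}\right) + 832274 = \left(-2757948 + \frac{1}{-2733745344 + 2414628}\right) + 832274 = \left(-2757948 + \frac{1}{-2731330716}\right) + 832274 = \left(-2757948 - \frac{1}{2731330716}\right) + 832274 = - \frac{7532868085530769}{2731330716} + 832274 = - \frac{5259652545202585}{2731330716}$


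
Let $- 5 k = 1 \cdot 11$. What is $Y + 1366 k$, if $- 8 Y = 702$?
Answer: $- \frac{61859}{20} \approx -3092.9$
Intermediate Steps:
$Y = - \frac{351}{4}$ ($Y = \left(- \frac{1}{8}\right) 702 = - \frac{351}{4} \approx -87.75$)
$k = - \frac{11}{5}$ ($k = - \frac{1 \cdot 11}{5} = \left(- \frac{1}{5}\right) 11 = - \frac{11}{5} \approx -2.2$)
$Y + 1366 k = - \frac{351}{4} + 1366 \left(- \frac{11}{5}\right) = - \frac{351}{4} - \frac{15026}{5} = - \frac{61859}{20}$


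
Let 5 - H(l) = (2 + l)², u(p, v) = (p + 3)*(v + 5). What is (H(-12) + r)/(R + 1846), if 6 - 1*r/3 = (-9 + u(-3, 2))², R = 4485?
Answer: -320/6331 ≈ -0.050545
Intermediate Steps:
u(p, v) = (3 + p)*(5 + v)
r = -225 (r = 18 - 3*(-9 + (15 + 3*2 + 5*(-3) - 3*2))² = 18 - 3*(-9 + (15 + 6 - 15 - 6))² = 18 - 3*(-9 + 0)² = 18 - 3*(-9)² = 18 - 3*81 = 18 - 243 = -225)
H(l) = 5 - (2 + l)²
(H(-12) + r)/(R + 1846) = ((5 - (2 - 12)²) - 225)/(4485 + 1846) = ((5 - 1*(-10)²) - 225)/6331 = ((5 - 1*100) - 225)*(1/6331) = ((5 - 100) - 225)*(1/6331) = (-95 - 225)*(1/6331) = -320*1/6331 = -320/6331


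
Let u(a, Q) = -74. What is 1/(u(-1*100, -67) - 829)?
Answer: -1/903 ≈ -0.0011074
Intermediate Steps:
1/(u(-1*100, -67) - 829) = 1/(-74 - 829) = 1/(-903) = -1/903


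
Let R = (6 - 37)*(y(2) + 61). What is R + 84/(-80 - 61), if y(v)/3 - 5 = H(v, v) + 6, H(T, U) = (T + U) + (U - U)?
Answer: -154470/47 ≈ -3286.6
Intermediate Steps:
H(T, U) = T + U (H(T, U) = (T + U) + 0 = T + U)
y(v) = 33 + 6*v (y(v) = 15 + 3*((v + v) + 6) = 15 + 3*(2*v + 6) = 15 + 3*(6 + 2*v) = 15 + (18 + 6*v) = 33 + 6*v)
R = -3286 (R = (6 - 37)*((33 + 6*2) + 61) = -31*((33 + 12) + 61) = -31*(45 + 61) = -31*106 = -3286)
R + 84/(-80 - 61) = -3286 + 84/(-80 - 61) = -3286 + 84/(-141) = -3286 - 1/141*84 = -3286 - 28/47 = -154470/47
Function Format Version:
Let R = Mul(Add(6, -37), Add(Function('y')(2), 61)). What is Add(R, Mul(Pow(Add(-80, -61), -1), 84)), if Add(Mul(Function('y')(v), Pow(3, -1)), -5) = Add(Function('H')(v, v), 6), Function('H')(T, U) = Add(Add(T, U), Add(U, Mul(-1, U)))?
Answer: Rational(-154470, 47) ≈ -3286.6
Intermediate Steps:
Function('H')(T, U) = Add(T, U) (Function('H')(T, U) = Add(Add(T, U), 0) = Add(T, U))
Function('y')(v) = Add(33, Mul(6, v)) (Function('y')(v) = Add(15, Mul(3, Add(Add(v, v), 6))) = Add(15, Mul(3, Add(Mul(2, v), 6))) = Add(15, Mul(3, Add(6, Mul(2, v)))) = Add(15, Add(18, Mul(6, v))) = Add(33, Mul(6, v)))
R = -3286 (R = Mul(Add(6, -37), Add(Add(33, Mul(6, 2)), 61)) = Mul(-31, Add(Add(33, 12), 61)) = Mul(-31, Add(45, 61)) = Mul(-31, 106) = -3286)
Add(R, Mul(Pow(Add(-80, -61), -1), 84)) = Add(-3286, Mul(Pow(Add(-80, -61), -1), 84)) = Add(-3286, Mul(Pow(-141, -1), 84)) = Add(-3286, Mul(Rational(-1, 141), 84)) = Add(-3286, Rational(-28, 47)) = Rational(-154470, 47)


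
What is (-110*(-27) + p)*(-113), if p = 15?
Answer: -337305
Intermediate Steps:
(-110*(-27) + p)*(-113) = (-110*(-27) + 15)*(-113) = (2970 + 15)*(-113) = 2985*(-113) = -337305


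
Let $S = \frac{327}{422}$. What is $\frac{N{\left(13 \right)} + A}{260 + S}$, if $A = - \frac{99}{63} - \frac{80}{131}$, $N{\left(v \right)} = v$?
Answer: $\frac{4186240}{100913099} \approx 0.041484$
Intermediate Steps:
$A = - \frac{2001}{917}$ ($A = \left(-99\right) \frac{1}{63} - \frac{80}{131} = - \frac{11}{7} - \frac{80}{131} = - \frac{2001}{917} \approx -2.1821$)
$S = \frac{327}{422}$ ($S = 327 \cdot \frac{1}{422} = \frac{327}{422} \approx 0.77488$)
$\frac{N{\left(13 \right)} + A}{260 + S} = \frac{13 - \frac{2001}{917}}{260 + \frac{327}{422}} = \frac{9920}{917 \cdot \frac{110047}{422}} = \frac{9920}{917} \cdot \frac{422}{110047} = \frac{4186240}{100913099}$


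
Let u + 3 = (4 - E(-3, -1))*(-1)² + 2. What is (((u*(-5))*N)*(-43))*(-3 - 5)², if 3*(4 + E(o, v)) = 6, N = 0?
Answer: 0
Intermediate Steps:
E(o, v) = -2 (E(o, v) = -4 + (⅓)*6 = -4 + 2 = -2)
u = 5 (u = -3 + ((4 - 1*(-2))*(-1)² + 2) = -3 + ((4 + 2)*1 + 2) = -3 + (6*1 + 2) = -3 + (6 + 2) = -3 + 8 = 5)
(((u*(-5))*N)*(-43))*(-3 - 5)² = (((5*(-5))*0)*(-43))*(-3 - 5)² = (-25*0*(-43))*(-8)² = (0*(-43))*64 = 0*64 = 0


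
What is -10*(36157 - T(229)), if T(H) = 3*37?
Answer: -360460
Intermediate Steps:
T(H) = 111
-10*(36157 - T(229)) = -10*(36157 - 1*111) = -10*(36157 - 111) = -10*36046 = -360460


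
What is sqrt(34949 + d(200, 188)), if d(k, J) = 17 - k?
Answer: sqrt(34766) ≈ 186.46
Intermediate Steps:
sqrt(34949 + d(200, 188)) = sqrt(34949 + (17 - 1*200)) = sqrt(34949 + (17 - 200)) = sqrt(34949 - 183) = sqrt(34766)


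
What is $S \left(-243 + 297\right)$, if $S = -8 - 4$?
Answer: $-648$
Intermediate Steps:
$S = -12$ ($S = -8 - 4 = -12$)
$S \left(-243 + 297\right) = - 12 \left(-243 + 297\right) = \left(-12\right) 54 = -648$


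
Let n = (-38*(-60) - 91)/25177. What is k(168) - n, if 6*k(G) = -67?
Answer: -1699993/151062 ≈ -11.254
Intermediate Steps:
k(G) = -67/6 (k(G) = (1/6)*(-67) = -67/6)
n = 2189/25177 (n = (2280 - 91)*(1/25177) = 2189*(1/25177) = 2189/25177 ≈ 0.086944)
k(168) - n = -67/6 - 1*2189/25177 = -67/6 - 2189/25177 = -1699993/151062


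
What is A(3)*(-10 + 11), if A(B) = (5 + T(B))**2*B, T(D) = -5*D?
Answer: 300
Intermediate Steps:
A(B) = B*(5 - 5*B)**2 (A(B) = (5 - 5*B)**2*B = B*(5 - 5*B)**2)
A(3)*(-10 + 11) = (25*3*(-1 + 3)**2)*(-10 + 11) = (25*3*2**2)*1 = (25*3*4)*1 = 300*1 = 300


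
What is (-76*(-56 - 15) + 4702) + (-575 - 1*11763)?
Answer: -2240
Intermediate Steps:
(-76*(-56 - 15) + 4702) + (-575 - 1*11763) = (-76*(-71) + 4702) + (-575 - 11763) = (5396 + 4702) - 12338 = 10098 - 12338 = -2240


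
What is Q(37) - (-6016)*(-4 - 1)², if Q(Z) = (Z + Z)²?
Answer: 155876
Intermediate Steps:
Q(Z) = 4*Z² (Q(Z) = (2*Z)² = 4*Z²)
Q(37) - (-6016)*(-4 - 1)² = 4*37² - (-6016)*(-4 - 1)² = 4*1369 - (-6016)*(-5)² = 5476 - (-6016)*25 = 5476 - 188*(-800) = 5476 + 150400 = 155876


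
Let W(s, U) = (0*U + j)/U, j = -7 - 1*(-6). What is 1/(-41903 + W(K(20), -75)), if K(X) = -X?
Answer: -75/3142724 ≈ -2.3865e-5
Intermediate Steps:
j = -1 (j = -7 + 6 = -1)
W(s, U) = -1/U (W(s, U) = (0*U - 1)/U = (0 - 1)/U = -1/U)
1/(-41903 + W(K(20), -75)) = 1/(-41903 - 1/(-75)) = 1/(-41903 - 1*(-1/75)) = 1/(-41903 + 1/75) = 1/(-3142724/75) = -75/3142724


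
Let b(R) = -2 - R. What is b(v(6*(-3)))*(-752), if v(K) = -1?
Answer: 752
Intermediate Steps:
b(v(6*(-3)))*(-752) = (-2 - 1*(-1))*(-752) = (-2 + 1)*(-752) = -1*(-752) = 752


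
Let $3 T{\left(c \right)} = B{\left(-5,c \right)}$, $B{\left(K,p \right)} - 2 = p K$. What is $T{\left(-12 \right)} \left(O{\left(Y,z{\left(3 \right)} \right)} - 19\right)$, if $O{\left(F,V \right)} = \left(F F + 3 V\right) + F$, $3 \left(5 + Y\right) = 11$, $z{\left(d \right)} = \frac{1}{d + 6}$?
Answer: $- \frac{10168}{27} \approx -376.59$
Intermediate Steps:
$B{\left(K,p \right)} = 2 + K p$ ($B{\left(K,p \right)} = 2 + p K = 2 + K p$)
$T{\left(c \right)} = \frac{2}{3} - \frac{5 c}{3}$ ($T{\left(c \right)} = \frac{2 - 5 c}{3} = \frac{2}{3} - \frac{5 c}{3}$)
$z{\left(d \right)} = \frac{1}{6 + d}$
$Y = - \frac{4}{3}$ ($Y = -5 + \frac{1}{3} \cdot 11 = -5 + \frac{11}{3} = - \frac{4}{3} \approx -1.3333$)
$O{\left(F,V \right)} = F + F^{2} + 3 V$ ($O{\left(F,V \right)} = \left(F^{2} + 3 V\right) + F = F + F^{2} + 3 V$)
$T{\left(-12 \right)} \left(O{\left(Y,z{\left(3 \right)} \right)} - 19\right) = \left(\frac{2}{3} - -20\right) \left(\left(- \frac{4}{3} + \left(- \frac{4}{3}\right)^{2} + \frac{3}{6 + 3}\right) - 19\right) = \left(\frac{2}{3} + 20\right) \left(\left(- \frac{4}{3} + \frac{16}{9} + \frac{3}{9}\right) - 19\right) = \frac{62 \left(\left(- \frac{4}{3} + \frac{16}{9} + 3 \cdot \frac{1}{9}\right) - 19\right)}{3} = \frac{62 \left(\left(- \frac{4}{3} + \frac{16}{9} + \frac{1}{3}\right) - 19\right)}{3} = \frac{62 \left(\frac{7}{9} - 19\right)}{3} = \frac{62}{3} \left(- \frac{164}{9}\right) = - \frac{10168}{27}$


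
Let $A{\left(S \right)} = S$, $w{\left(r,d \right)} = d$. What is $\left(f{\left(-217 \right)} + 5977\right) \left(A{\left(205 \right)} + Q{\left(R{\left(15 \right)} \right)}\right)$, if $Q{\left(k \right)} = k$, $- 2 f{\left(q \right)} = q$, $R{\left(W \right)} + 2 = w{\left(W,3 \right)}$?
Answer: $1253613$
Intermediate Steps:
$R{\left(W \right)} = 1$ ($R{\left(W \right)} = -2 + 3 = 1$)
$f{\left(q \right)} = - \frac{q}{2}$
$\left(f{\left(-217 \right)} + 5977\right) \left(A{\left(205 \right)} + Q{\left(R{\left(15 \right)} \right)}\right) = \left(\left(- \frac{1}{2}\right) \left(-217\right) + 5977\right) \left(205 + 1\right) = \left(\frac{217}{2} + 5977\right) 206 = \frac{12171}{2} \cdot 206 = 1253613$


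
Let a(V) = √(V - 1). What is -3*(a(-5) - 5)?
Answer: 15 - 3*I*√6 ≈ 15.0 - 7.3485*I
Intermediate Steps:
a(V) = √(-1 + V)
-3*(a(-5) - 5) = -3*(√(-1 - 5) - 5) = -3*(√(-6) - 5) = -3*(I*√6 - 5) = -3*(-5 + I*√6) = 15 - 3*I*√6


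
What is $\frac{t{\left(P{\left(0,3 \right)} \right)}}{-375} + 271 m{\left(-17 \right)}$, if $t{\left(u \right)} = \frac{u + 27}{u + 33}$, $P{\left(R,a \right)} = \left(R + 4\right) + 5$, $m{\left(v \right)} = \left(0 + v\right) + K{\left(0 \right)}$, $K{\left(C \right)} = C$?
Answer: $- \frac{4031127}{875} \approx -4607.0$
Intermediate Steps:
$m{\left(v \right)} = v$ ($m{\left(v \right)} = \left(0 + v\right) + 0 = v + 0 = v$)
$P{\left(R,a \right)} = 9 + R$ ($P{\left(R,a \right)} = \left(4 + R\right) + 5 = 9 + R$)
$t{\left(u \right)} = \frac{27 + u}{33 + u}$
$\frac{t{\left(P{\left(0,3 \right)} \right)}}{-375} + 271 m{\left(-17 \right)} = \frac{\frac{1}{33 + \left(9 + 0\right)} \left(27 + \left(9 + 0\right)\right)}{-375} + 271 \left(-17\right) = \frac{27 + 9}{33 + 9} \left(- \frac{1}{375}\right) - 4607 = \frac{1}{42} \cdot 36 \left(- \frac{1}{375}\right) - 4607 = \frac{6}{7} \left(- \frac{1}{375}\right) - 4607 = - \frac{2}{875} - 4607 = - \frac{4031127}{875}$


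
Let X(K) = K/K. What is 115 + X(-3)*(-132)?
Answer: -17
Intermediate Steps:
X(K) = 1
115 + X(-3)*(-132) = 115 + 1*(-132) = 115 - 132 = -17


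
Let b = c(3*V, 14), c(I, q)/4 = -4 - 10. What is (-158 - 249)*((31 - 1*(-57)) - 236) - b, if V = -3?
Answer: 60292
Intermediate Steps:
c(I, q) = -56 (c(I, q) = 4*(-4 - 10) = 4*(-14) = -56)
b = -56
(-158 - 249)*((31 - 1*(-57)) - 236) - b = (-158 - 249)*((31 - 1*(-57)) - 236) - 1*(-56) = -407*((31 + 57) - 236) + 56 = -407*(88 - 236) + 56 = -407*(-148) + 56 = 60236 + 56 = 60292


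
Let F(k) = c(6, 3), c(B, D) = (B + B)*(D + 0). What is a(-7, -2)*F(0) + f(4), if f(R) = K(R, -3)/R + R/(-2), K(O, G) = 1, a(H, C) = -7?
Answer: -1015/4 ≈ -253.75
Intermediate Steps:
c(B, D) = 2*B*D (c(B, D) = (2*B)*D = 2*B*D)
F(k) = 36 (F(k) = 2*6*3 = 36)
f(R) = 1/R - R/2 (f(R) = 1/R + R/(-2) = 1/R + R*(-½) = 1/R - R/2)
a(-7, -2)*F(0) + f(4) = -7*36 + (1/4 - ½*4) = -252 + (¼ - 2) = -252 - 7/4 = -1015/4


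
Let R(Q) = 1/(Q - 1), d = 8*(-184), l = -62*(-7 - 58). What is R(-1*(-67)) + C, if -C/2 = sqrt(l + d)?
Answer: 1/66 - 2*sqrt(2558) ≈ -101.14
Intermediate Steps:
l = 4030 (l = -62*(-65) = 4030)
d = -1472
R(Q) = 1/(-1 + Q)
C = -2*sqrt(2558) (C = -2*sqrt(4030 - 1472) = -2*sqrt(2558) ≈ -101.15)
R(-1*(-67)) + C = 1/(-1 - 1*(-67)) - 2*sqrt(2558) = 1/(-1 + 67) - 2*sqrt(2558) = 1/66 - 2*sqrt(2558)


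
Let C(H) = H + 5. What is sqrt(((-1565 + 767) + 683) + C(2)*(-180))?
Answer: 5*I*sqrt(55) ≈ 37.081*I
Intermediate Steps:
C(H) = 5 + H
sqrt(((-1565 + 767) + 683) + C(2)*(-180)) = sqrt(((-1565 + 767) + 683) + (5 + 2)*(-180)) = sqrt((-798 + 683) + 7*(-180)) = sqrt(-115 - 1260) = sqrt(-1375) = 5*I*sqrt(55)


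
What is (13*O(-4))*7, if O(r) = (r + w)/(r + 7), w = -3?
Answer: -637/3 ≈ -212.33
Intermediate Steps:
O(r) = (-3 + r)/(7 + r) (O(r) = (r - 3)/(r + 7) = (-3 + r)/(7 + r))
(13*O(-4))*7 = (13*((-3 - 4)/(7 - 4)))*7 = (13*(-7/3))*7 = -91/3*7 = -637/3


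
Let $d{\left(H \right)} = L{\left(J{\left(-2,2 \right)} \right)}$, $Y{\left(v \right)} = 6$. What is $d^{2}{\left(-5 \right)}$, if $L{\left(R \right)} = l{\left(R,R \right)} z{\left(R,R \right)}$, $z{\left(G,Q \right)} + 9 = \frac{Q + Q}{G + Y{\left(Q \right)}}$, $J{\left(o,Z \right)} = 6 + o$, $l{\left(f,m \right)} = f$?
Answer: $\frac{26896}{25} \approx 1075.8$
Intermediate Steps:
$z{\left(G,Q \right)} = -9 + \frac{2 Q}{6 + G}$ ($z{\left(G,Q \right)} = -9 + \frac{Q + Q}{G + 6} = -9 + \frac{2 Q}{6 + G}$)
$L{\left(R \right)} = \frac{R \left(-54 - 7 R\right)}{6 + R}$ ($L{\left(R \right)} = R \frac{-54 - 9 R + 2 R}{6 + R} = R \frac{-54 - 7 R}{6 + R} = \frac{R \left(-54 - 7 R\right)}{6 + R}$)
$d{\left(H \right)} = - \frac{164}{5}$ ($d{\left(H \right)} = - \frac{\left(6 - 2\right) \left(54 + 7 \left(6 - 2\right)\right)}{6 + \left(6 - 2\right)} = \left(-1\right) 4 \frac{1}{6 + 4} \left(54 + 7 \cdot 4\right) = \left(-1\right) 4 \cdot \frac{1}{10} \left(54 + 28\right) = \left(-1\right) 4 \cdot \frac{1}{10} \cdot 82 = - \frac{164}{5}$)
$d^{2}{\left(-5 \right)} = \left(- \frac{164}{5}\right)^{2} = \frac{26896}{25}$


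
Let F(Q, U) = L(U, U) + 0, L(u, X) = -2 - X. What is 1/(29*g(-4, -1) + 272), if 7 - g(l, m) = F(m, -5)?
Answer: 1/388 ≈ 0.0025773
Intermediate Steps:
F(Q, U) = -2 - U (F(Q, U) = (-2 - U) + 0 = -2 - U)
g(l, m) = 4 (g(l, m) = 7 - (-2 - 1*(-5)) = 7 - (-2 + 5) = 7 - 1*3 = 7 - 3 = 4)
1/(29*g(-4, -1) + 272) = 1/(29*4 + 272) = 1/(116 + 272) = 1/388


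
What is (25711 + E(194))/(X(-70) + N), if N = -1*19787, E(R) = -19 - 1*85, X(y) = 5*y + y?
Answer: -25607/20207 ≈ -1.2672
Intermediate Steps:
X(y) = 6*y
E(R) = -104 (E(R) = -19 - 85 = -104)
N = -19787
(25711 + E(194))/(X(-70) + N) = (25711 - 104)/(6*(-70) - 19787) = 25607/(-420 - 19787) = 25607/(-20207) = 25607*(-1/20207) = -25607/20207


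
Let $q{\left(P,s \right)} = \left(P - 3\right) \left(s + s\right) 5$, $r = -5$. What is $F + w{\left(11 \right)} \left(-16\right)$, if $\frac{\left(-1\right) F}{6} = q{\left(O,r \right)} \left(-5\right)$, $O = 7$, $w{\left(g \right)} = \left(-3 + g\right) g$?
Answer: $-7408$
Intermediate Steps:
$w{\left(g \right)} = g \left(-3 + g\right)$
$q{\left(P,s \right)} = 10 s \left(-3 + P\right)$ ($q{\left(P,s \right)} = \left(-3 + P\right) 2 s 5 = 2 s \left(-3 + P\right) 5 = 10 s \left(-3 + P\right)$)
$F = -6000$ ($F = - 6 \cdot 10 \left(-5\right) \left(-3 + 7\right) \left(-5\right) = - 6 \cdot 10 \left(-5\right) 4 \left(-5\right) = - 6 \left(\left(-200\right) \left(-5\right)\right) = \left(-6\right) 1000 = -6000$)
$F + w{\left(11 \right)} \left(-16\right) = -6000 + 11 \left(-3 + 11\right) \left(-16\right) = -6000 + 11 \cdot 8 \left(-16\right) = -6000 + 88 \left(-16\right) = -6000 - 1408 = -7408$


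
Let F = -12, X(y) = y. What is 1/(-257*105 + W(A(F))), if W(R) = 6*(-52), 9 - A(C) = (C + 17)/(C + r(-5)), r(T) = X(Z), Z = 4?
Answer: -1/27297 ≈ -3.6634e-5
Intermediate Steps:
r(T) = 4
A(C) = 9 - (17 + C)/(4 + C) (A(C) = 9 - (C + 17)/(C + 4) = 9 - (17 + C)/(4 + C))
W(R) = -312
1/(-257*105 + W(A(F))) = 1/(-257*105 - 312) = 1/(-26985 - 312) = 1/(-27297) = -1/27297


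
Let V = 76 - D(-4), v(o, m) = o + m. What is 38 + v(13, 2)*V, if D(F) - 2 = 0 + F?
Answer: 1208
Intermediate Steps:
D(F) = 2 + F (D(F) = 2 + (0 + F) = 2 + F)
v(o, m) = m + o
V = 78 (V = 76 - (2 - 4) = 76 - 1*(-2) = 76 + 2 = 78)
38 + v(13, 2)*V = 38 + (2 + 13)*78 = 38 + 15*78 = 38 + 1170 = 1208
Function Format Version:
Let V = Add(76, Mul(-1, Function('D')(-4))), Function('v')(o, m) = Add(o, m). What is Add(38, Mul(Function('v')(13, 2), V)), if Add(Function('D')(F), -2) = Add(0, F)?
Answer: 1208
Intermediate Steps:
Function('D')(F) = Add(2, F) (Function('D')(F) = Add(2, Add(0, F)) = Add(2, F))
Function('v')(o, m) = Add(m, o)
V = 78 (V = Add(76, Mul(-1, Add(2, -4))) = Add(76, Mul(-1, -2)) = Add(76, 2) = 78)
Add(38, Mul(Function('v')(13, 2), V)) = Add(38, Mul(Add(2, 13), 78)) = Add(38, Mul(15, 78)) = Add(38, 1170) = 1208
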